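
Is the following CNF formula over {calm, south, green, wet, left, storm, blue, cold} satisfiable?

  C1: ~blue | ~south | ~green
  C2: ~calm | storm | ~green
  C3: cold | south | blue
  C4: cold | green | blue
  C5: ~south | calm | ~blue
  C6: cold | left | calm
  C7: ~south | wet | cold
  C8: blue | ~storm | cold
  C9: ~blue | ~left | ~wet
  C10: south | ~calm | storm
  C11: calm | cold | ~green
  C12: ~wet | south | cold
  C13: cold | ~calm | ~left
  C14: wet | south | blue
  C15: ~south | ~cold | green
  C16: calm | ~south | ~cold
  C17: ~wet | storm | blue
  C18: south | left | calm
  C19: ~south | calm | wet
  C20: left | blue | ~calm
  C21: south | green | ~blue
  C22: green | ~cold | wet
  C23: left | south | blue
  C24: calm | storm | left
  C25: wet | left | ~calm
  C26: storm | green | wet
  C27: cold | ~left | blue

Yes

Try blue = 1.
Try south = 0.
The clause (green) is unit, so green = 1.
Try calm = 1.
The clause (storm) is unit, so storm = 1.
Try left = 0.
The clause (wet) is unit, so wet = 1.
The clause (cold) is unit, so cold = 1.
This assignment satisfies each clause.
A satisfying assignment: calm ↦ 1,  south ↦ 0,  green ↦ 1,  wet ↦ 1,  left ↦ 0,  storm ↦ 1,  blue ↦ 1,  cold ↦ 1.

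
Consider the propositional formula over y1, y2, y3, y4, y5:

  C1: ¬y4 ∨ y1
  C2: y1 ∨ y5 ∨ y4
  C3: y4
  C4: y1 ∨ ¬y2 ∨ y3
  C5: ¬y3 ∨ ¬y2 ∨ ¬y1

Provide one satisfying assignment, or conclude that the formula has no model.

y1: True; y2: False; y3: True; y4: True; y5: False

Unit clause (y4) forces y4 = True.
Unit clause (y1) forces y1 = True.
Branch on y3: set y3 = True.
Unit clause (¬y2) forces y2 = False.
Every clause is now satisfied; y5 is unconstrained.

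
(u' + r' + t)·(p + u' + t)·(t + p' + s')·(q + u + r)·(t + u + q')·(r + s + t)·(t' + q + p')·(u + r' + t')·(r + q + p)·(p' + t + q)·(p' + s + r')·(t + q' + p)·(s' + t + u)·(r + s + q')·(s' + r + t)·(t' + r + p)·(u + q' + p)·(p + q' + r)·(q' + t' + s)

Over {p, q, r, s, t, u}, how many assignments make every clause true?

There are 2^6 = 64 truth assignments over (p, q, r, s, t, u).
Split on u. With u = 1, the clauses containing u are satisfied and u' drops from the rest; 5 of the 2^5 = 32 assignments to the other variables satisfy what remains.
With u = 0, by the same count on the reduced clause set, 2 assignments work.
Total: 5 + 2 = 7.

7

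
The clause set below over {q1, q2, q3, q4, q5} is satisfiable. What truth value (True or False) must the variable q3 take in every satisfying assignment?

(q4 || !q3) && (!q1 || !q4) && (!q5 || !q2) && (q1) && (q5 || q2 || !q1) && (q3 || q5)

False

Suppose q3 = true.
The clause (q4) is unit, so q4 = true.
The clause (!q1) is unit, so q1 = false.
But (q1) is also a unit clause — contradiction.
So every satisfying assignment has q3 = False.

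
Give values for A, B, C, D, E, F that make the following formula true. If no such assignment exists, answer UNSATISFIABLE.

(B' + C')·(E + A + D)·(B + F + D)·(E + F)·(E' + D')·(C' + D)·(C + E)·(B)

From the singleton clause (B), B = 1.
From the singleton clause (C'), C = 0.
From the singleton clause (E), E = 1.
From the singleton clause (D'), D = 0.
Every clause is now satisfied; A, F are unconstrained.

A: 0, B: 1, C: 0, D: 0, E: 1, F: 1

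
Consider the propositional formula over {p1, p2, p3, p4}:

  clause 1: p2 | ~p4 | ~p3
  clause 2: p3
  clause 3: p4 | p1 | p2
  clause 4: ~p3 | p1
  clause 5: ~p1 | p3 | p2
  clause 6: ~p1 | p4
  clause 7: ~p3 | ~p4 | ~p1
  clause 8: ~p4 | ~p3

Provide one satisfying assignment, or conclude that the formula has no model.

The clause (p3) is unit, so p3 = 1.
The clause (p1) is unit, so p1 = 1.
The clause (p4) is unit, so p4 = 1.
Now (~p4) is unsatisfied and unit — conflict.

UNSATISFIABLE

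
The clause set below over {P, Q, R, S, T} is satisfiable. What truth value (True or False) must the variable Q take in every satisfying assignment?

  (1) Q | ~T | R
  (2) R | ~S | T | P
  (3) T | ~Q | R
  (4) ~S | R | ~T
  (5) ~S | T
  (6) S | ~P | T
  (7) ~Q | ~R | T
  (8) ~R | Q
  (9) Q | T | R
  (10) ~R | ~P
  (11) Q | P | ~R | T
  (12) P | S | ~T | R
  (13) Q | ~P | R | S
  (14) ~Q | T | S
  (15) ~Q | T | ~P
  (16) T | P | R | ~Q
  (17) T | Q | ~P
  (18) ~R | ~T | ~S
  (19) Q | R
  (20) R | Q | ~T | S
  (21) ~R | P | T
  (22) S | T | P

Suppose Q = 0.
Unit clause (~R) forces R = 0.
That conflicts with the unit clause (R).
So every satisfying assignment has Q = True.

True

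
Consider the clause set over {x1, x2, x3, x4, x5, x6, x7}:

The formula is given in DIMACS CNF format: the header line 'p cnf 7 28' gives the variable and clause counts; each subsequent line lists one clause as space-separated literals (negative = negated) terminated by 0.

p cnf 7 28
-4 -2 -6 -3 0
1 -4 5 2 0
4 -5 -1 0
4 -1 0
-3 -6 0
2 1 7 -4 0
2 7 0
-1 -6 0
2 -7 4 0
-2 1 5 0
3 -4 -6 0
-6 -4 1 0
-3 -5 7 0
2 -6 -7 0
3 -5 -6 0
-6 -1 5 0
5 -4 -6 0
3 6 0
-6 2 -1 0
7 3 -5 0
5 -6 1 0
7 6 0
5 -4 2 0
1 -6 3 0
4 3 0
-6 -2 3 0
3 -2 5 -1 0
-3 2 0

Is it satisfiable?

Yes

Case x4 = True:
Case x3 = True:
(¬x6) alone gives x6 = False.
(x7) alone gives x7 = True.
(x2) alone gives x2 = True.
Case x1 = True:
No clause remains; x5 is free.
A satisfying assignment: x1 ↦ True, x2 ↦ True, x3 ↦ True, x4 ↦ True, x5 ↦ False, x6 ↦ False, x7 ↦ True.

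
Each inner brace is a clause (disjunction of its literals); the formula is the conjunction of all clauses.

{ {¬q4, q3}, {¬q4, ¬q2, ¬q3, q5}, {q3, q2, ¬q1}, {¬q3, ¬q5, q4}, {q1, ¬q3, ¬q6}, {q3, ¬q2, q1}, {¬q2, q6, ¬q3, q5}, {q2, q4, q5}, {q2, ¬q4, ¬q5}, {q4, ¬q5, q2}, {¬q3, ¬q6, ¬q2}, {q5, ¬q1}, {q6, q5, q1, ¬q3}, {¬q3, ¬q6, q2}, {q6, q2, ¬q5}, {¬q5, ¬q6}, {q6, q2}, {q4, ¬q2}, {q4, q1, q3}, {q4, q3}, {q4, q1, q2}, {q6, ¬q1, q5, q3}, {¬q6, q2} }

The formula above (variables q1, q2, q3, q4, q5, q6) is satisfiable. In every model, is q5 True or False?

Suppose q5 = False.
From the singleton clause (¬q1), q1 = False.
Branch on q4: set q4 = False.
From the singleton clause (q2), q2 = True.
But (¬q2) is also a unit clause — contradiction.
Undo q4 and try q4 = True.
From the singleton clause (q3), q3 = True.
From the singleton clause (¬q2), q2 = False.
From the singleton clause (¬q6), q6 = False.
But (q6) is also a unit clause — contradiction.
Neither q4 = True nor q4 = False works.
So every satisfying assignment has q5 = True.

True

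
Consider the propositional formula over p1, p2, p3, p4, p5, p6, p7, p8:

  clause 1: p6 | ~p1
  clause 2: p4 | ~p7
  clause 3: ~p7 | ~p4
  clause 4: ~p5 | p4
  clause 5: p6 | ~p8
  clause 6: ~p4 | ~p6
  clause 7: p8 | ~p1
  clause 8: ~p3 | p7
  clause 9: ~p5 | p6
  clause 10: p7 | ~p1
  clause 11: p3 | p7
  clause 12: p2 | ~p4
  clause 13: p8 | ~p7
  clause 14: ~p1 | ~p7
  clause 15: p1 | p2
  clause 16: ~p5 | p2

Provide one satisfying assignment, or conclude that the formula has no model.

UNSATISFIABLE

Suppose p6 = 1.
From the singleton clause (~p4), p4 = 0.
From the singleton clause (~p7), p7 = 0.
From the singleton clause (~p5), p5 = 0.
From the singleton clause (~p3), p3 = 0.
That conflicts with the unit clause (p3).
Undo p6 and try p6 = 0.
From the singleton clause (~p1), p1 = 0.
From the singleton clause (~p8), p8 = 0.
From the singleton clause (~p5), p5 = 0.
From the singleton clause (~p7), p7 = 0.
From the singleton clause (~p3), p3 = 0.
That conflicts with the unit clause (p3).
Either choice for p6 ends in contradiction.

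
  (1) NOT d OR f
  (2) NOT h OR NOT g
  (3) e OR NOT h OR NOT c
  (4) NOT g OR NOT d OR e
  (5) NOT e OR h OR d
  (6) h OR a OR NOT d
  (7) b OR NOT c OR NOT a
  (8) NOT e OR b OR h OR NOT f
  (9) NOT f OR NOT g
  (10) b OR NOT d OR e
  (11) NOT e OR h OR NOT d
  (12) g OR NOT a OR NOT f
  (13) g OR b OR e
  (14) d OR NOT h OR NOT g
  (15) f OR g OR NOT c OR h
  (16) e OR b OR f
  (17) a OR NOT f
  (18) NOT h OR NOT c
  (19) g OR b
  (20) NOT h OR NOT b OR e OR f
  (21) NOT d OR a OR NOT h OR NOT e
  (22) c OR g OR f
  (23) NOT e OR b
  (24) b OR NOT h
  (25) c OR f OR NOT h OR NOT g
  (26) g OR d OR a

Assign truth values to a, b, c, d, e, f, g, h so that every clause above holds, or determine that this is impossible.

a: true,  b: true,  c: true,  d: false,  e: false,  f: false,  g: true,  h: false

Branch on d: set d = false.
Branch on h: set h = false.
(NOT e) alone gives e = false.
Branch on f: set f = false.
(b) alone gives b = true.
Branch on g: set g = true.
No clause remains; a, c are free.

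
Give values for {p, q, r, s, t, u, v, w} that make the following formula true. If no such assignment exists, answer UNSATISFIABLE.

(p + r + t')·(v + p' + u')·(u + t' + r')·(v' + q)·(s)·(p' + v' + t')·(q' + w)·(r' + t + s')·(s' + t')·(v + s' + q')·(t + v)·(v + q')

p ↦ 0,  q ↦ 1,  r ↦ 0,  s ↦ 1,  t ↦ 0,  u ↦ 1,  v ↦ 1,  w ↦ 1

From the singleton clause (s), s = 1.
From the singleton clause (t'), t = 0.
From the singleton clause (r'), r = 0.
From the singleton clause (v), v = 1.
From the singleton clause (q), q = 1.
From the singleton clause (w), w = 1.
No clause remains; p, u are free.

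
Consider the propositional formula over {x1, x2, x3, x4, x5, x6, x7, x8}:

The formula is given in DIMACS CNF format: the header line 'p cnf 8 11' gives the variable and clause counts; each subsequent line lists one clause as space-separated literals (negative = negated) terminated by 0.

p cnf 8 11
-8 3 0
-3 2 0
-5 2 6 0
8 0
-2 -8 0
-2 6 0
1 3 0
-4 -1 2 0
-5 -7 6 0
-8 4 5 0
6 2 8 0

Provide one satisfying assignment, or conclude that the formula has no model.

Unit clause (x8) forces x8 = True.
Unit clause (x3) forces x3 = True.
Unit clause (x2) forces x2 = True.
That conflicts with the unit clause (¬x2).

UNSATISFIABLE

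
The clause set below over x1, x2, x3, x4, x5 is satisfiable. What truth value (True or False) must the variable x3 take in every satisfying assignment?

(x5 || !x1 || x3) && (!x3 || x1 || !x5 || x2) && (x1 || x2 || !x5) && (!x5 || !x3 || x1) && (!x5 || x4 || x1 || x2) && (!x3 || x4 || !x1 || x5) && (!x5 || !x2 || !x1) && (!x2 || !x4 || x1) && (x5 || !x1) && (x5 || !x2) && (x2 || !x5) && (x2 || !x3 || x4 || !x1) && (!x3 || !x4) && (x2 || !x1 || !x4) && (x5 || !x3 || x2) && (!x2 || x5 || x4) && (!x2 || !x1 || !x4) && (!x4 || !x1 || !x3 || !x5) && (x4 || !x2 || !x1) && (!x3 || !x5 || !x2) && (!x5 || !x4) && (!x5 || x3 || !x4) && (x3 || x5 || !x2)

False

Suppose x3 = true.
The clause (!x4) is unit, so x4 = false.
Suppose x5 = false.
The clause (!x1) is unit, so x1 = false.
The clause (!x2) is unit, so x2 = false.
Now (x2) is unsatisfied and unit — conflict.
Undo x5 and try x5 = true.
The clause (x1) is unit, so x1 = true.
The clause (!x2) is unit, so x2 = false.
Now (x2) is unsatisfied and unit — conflict.
Both values of x5 lead to a conflict.
So every satisfying assignment has x3 = False.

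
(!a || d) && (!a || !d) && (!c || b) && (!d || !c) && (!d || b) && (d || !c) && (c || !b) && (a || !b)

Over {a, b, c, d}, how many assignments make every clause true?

1

There are 2^4 = 16 truth assignments over (a, b, c, d).
Split on c. With c = true, the clauses containing c are satisfied and !c drops from the rest; 0 of the 2^3 = 8 assignments to the other variables satisfy what remains.
With c = false, by the same count on the reduced clause set, 1 assignment works.
(One model: a=F, b=F, c=F, d=F.)
Total: 0 + 1 = 1.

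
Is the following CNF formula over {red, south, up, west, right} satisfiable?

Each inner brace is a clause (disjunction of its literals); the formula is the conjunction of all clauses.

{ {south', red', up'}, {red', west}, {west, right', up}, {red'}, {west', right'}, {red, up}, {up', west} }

(red') alone gives red = 0.
(up) alone gives up = 1.
(west) alone gives west = 1.
(right') alone gives right = 0.
Every clause is now satisfied; south is unconstrained.
A satisfying assignment: red ↦ 0,  south ↦ 0,  up ↦ 1,  west ↦ 1,  right ↦ 0.

Satisfiable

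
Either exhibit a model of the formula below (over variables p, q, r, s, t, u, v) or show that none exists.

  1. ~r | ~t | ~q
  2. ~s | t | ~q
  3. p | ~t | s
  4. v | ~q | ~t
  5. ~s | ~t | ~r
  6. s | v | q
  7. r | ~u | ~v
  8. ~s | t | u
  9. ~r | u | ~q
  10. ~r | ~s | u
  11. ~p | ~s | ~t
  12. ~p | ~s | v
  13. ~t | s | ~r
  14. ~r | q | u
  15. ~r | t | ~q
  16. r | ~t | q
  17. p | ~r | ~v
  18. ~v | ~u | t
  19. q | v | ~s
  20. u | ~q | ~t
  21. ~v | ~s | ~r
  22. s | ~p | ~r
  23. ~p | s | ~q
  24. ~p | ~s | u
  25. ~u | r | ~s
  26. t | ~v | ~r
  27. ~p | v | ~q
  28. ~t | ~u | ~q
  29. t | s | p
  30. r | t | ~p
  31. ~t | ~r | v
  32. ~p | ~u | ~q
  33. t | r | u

Branch on r: set r = 0.
Branch on u: set u = 0.
(t) alone gives t = 1.
(q) alone gives q = 1.
But (~q) is also a unit clause — contradiction.
Backtrack on u: now try u = 1.
(~v) alone gives v = 0.
(~s) alone gives s = 0.
(q) alone gives q = 1.
(~t) alone gives t = 0.
(~p) alone gives p = 0.
But (p) is also a unit clause — contradiction.
Neither u = 1 nor u = 0 works.
Backtrack on r: now try r = 1.
Branch on t: set t = 0.
(~q) alone gives q = 0.
(u) alone gives u = 1.
(~v) alone gives v = 0.
(s) alone gives s = 1.
But (~s) is also a unit clause — contradiction.
Backtrack on t: now try t = 1.
(~q) alone gives q = 0.
(~s) alone gives s = 0.
But (s) is also a unit clause — contradiction.
Neither t = 1 nor t = 0 works.
Neither r = 1 nor r = 0 works.

UNSATISFIABLE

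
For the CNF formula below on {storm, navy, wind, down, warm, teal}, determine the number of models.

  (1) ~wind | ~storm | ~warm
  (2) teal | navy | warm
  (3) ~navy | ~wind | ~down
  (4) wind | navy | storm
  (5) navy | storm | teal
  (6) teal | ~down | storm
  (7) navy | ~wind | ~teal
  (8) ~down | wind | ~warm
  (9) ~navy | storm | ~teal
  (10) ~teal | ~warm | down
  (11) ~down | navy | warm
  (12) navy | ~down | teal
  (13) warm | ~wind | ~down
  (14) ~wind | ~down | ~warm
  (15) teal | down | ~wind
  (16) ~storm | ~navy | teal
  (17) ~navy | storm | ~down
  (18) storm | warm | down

6

There are 2^6 = 64 truth assignments over (storm, navy, wind, down, warm, teal).
Split on wind. With wind = 1, the clauses containing wind are satisfied and ~wind drops from the rest; 1 of the 2^5 = 32 assignments to the other variables satisfy what remains.
With wind = 0, by the same count on the reduced clause set, 5 assignments work.
Total: 1 + 5 = 6.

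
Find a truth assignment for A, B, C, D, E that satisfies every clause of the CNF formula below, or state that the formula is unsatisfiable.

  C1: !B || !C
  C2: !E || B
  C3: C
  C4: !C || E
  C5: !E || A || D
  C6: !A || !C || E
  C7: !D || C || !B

(C) alone gives C = true.
(!B) alone gives B = false.
(!E) alone gives E = false.
But (E) is also a unit clause — contradiction.

UNSATISFIABLE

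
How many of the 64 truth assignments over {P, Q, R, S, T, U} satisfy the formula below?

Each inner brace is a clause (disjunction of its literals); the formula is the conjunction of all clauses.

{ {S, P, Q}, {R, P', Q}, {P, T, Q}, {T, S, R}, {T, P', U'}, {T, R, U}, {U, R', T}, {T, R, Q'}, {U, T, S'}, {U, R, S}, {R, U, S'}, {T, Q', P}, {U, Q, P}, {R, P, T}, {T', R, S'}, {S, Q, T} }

15

There are 2^6 = 64 truth assignments over (P, Q, R, S, T, U).
Split on P. With P = 1, the clauses containing P are satisfied and P' drops from the rest; 9 of the 2^5 = 32 assignments to the other variables satisfy what remains.
With P = 0, by the same count on the reduced clause set, 6 assignments work.
(One model: P=F, Q=F, R=T, S=T, T=T, U=T.)
Total: 9 + 6 = 15.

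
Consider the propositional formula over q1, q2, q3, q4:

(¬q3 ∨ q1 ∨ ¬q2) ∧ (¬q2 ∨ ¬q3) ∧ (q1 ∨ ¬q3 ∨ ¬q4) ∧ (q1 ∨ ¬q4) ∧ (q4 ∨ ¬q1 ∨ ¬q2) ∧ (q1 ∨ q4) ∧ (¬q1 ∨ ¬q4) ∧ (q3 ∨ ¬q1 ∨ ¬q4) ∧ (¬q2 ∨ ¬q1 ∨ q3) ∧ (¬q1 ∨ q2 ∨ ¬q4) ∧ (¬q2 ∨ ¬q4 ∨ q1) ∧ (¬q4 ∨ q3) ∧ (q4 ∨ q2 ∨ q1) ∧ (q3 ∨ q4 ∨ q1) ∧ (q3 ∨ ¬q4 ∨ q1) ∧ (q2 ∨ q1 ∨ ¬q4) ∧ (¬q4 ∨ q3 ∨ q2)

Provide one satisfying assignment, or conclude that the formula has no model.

Try q2 = False.
Try q1 = True.
(¬q4) alone gives q4 = False.
No clause remains; q3 is free.

q1 ↦ True; q2 ↦ False; q3 ↦ False; q4 ↦ False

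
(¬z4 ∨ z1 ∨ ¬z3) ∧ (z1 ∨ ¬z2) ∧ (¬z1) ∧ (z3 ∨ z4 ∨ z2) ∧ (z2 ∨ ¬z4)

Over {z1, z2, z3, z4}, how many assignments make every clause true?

1

There are 2^4 = 16 truth assignments over (z1, z2, z3, z4).
Check each against the 5 clauses (columns in the order z1, z2, z3, z4):
  F F F F  ✗ fails (z3 ∨ z4 ∨ z2)
  F F F T  ✗ fails (z2 ∨ ¬z4)
  F F T F  ✓ satisfies all
  F F T T  ✗ fails (¬z4 ∨ z1 ∨ ¬z3)
  F T F F  ✗ fails (z1 ∨ ¬z2)
  F T F T  ✗ fails (z1 ∨ ¬z2)
  F T T F  ✗ fails (z1 ∨ ¬z2)
  F T T T  ✗ fails (¬z4 ∨ z1 ∨ ¬z3)
  T F F F  ✗ fails (¬z1)
  T F F T  ✗ fails (¬z1)
  T F T F  ✗ fails (¬z1)
  T F T T  ✗ fails (¬z1)
  T T F F  ✗ fails (¬z1)
  T T F T  ✗ fails (¬z1)
  T T T F  ✗ fails (¬z1)
  T T T T  ✗ fails (¬z1)
1 of the 16 rows is a model.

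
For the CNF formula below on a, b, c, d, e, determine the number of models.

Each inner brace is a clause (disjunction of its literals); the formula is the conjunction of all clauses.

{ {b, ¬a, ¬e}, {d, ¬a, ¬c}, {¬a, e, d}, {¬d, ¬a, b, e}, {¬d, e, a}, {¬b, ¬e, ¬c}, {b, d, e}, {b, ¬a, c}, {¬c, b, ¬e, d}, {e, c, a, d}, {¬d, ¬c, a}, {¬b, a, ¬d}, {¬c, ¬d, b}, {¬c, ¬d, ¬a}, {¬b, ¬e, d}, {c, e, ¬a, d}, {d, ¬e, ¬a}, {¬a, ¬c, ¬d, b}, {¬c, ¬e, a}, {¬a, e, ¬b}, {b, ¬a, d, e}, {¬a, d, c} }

There are 2^5 = 32 truth assignments over (a, b, c, d, e).
Split on a. With a = True, the clauses containing a are satisfied and ¬a drops from the rest; 1 of the 2^4 = 16 assignments to the other variables satisfy what remains.
With a = False, by the same count on the reduced clause set, 3 assignments work.
(One model: a=F, b=F, c=F, d=F, e=T.)
Total: 1 + 3 = 4.

4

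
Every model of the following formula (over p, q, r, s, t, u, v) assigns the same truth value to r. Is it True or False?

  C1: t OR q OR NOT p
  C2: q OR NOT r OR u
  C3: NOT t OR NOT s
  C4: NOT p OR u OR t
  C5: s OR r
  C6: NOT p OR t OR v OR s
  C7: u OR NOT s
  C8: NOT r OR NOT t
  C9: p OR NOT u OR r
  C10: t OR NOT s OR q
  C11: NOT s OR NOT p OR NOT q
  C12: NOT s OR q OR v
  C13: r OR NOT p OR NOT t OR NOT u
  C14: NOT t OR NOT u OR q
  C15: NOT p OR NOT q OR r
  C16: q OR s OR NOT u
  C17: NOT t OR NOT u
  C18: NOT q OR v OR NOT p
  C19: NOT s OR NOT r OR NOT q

Suppose r = false.
From the singleton clause (s), s = true.
From the singleton clause (NOT t), t = false.
From the singleton clause (u), u = true.
From the singleton clause (p), p = true.
From the singleton clause (q), q = true.
That conflicts with the unit clause (NOT q).
So every satisfying assignment has r = True.

True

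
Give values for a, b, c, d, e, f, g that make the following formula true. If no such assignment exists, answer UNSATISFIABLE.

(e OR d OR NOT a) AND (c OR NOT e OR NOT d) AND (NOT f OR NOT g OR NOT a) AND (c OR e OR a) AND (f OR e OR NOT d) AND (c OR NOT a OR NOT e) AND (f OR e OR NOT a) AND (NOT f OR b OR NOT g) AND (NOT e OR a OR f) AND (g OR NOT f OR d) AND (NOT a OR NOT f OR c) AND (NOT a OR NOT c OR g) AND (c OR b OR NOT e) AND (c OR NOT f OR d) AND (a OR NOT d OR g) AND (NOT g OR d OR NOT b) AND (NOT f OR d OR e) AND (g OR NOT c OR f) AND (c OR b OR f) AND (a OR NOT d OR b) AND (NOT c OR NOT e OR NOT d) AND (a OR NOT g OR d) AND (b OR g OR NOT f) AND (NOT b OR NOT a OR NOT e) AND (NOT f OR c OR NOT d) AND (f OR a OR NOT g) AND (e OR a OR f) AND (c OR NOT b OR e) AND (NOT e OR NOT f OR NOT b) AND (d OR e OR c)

a ↦ false; b ↦ true; c ↦ true; d ↦ true; e ↦ false; f ↦ true; g ↦ true

Suppose e = false.
Suppose d = true.
The clause (f) is unit, so f = true.
The clause (c) is unit, so c = true.
Suppose g = true.
The clause (NOT a) is unit, so a = false.
The clause (b) is unit, so b = true.
Every clause now holds.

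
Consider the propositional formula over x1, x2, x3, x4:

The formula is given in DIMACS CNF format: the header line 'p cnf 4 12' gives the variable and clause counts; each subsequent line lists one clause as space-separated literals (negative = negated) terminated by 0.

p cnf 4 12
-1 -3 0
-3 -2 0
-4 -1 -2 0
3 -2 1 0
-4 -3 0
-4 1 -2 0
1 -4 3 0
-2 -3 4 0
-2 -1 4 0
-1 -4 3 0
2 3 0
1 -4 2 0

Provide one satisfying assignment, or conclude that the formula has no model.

x1=False, x2=False, x3=True, x4=False

Suppose x1 = False.
Suppose x3 = True.
The clause (¬x2) is unit, so x2 = False.
The clause (¬x4) is unit, so x4 = False.
All clauses are satisfied.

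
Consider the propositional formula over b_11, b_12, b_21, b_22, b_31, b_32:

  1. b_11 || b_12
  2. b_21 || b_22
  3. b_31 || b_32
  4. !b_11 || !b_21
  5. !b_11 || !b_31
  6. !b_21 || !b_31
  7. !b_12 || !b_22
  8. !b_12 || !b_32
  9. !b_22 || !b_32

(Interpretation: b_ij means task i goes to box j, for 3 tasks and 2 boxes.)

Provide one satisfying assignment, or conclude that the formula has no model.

Case b_11 = true:
The clause (!b_21) is unit, so b_21 = false.
The clause (b_22) is unit, so b_22 = true.
The clause (!b_31) is unit, so b_31 = false.
The clause (b_32) is unit, so b_32 = true.
Now (!b_32) is unsatisfied and unit — conflict.
That branch fails; take b_11 = false instead.
The clause (b_12) is unit, so b_12 = true.
The clause (!b_22) is unit, so b_22 = false.
The clause (b_21) is unit, so b_21 = true.
The clause (!b_31) is unit, so b_31 = false.
The clause (b_32) is unit, so b_32 = true.
Now (!b_32) is unsatisfied and unit — conflict.
Either choice for b_11 ends in contradiction.

UNSATISFIABLE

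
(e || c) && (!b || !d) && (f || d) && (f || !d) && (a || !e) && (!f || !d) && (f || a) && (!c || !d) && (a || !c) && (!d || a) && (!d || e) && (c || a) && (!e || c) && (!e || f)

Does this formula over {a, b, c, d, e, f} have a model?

Try e = false.
The clause (c) is unit, so c = true.
The clause (!d) is unit, so d = false.
The clause (f) is unit, so f = true.
The clause (a) is unit, so a = true.
All clauses hold; b can take either value.
A satisfying assignment: a: true; b: true; c: true; d: false; e: false; f: true.

Yes, satisfiable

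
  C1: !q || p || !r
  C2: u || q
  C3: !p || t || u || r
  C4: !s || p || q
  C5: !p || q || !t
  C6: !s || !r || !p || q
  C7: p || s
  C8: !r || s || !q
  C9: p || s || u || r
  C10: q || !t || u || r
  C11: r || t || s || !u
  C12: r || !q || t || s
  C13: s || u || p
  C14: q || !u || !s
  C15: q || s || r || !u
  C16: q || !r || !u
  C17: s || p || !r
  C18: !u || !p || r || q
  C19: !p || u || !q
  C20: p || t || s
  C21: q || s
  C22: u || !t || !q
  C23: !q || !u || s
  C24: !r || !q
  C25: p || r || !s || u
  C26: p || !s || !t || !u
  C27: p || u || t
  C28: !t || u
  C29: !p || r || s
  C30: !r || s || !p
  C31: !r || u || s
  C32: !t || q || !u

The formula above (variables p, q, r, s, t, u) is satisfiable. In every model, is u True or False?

Suppose u = false.
From the singleton clause (q), q = true.
From the singleton clause (!p), p = false.
From the singleton clause (!r), r = false.
From the singleton clause (s), s = true.
That conflicts with the unit clause (!s).
So every satisfying assignment has u = True.

True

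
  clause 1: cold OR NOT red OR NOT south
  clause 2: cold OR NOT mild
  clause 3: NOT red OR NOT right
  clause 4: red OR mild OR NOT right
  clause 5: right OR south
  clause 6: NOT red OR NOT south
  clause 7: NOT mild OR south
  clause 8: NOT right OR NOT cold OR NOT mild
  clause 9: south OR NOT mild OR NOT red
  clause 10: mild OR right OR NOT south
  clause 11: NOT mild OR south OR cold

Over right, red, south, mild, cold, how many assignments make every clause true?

There are 2^5 = 32 truth assignments over (right, red, south, mild, cold).
Split on cold. With cold = true, the clauses containing cold are satisfied and NOT cold drops from the rest; 1 of the 2^4 = 16 assignments to the other variables satisfy what remains.
With cold = false, by the same count on the reduced clause set, 0 assignments work.
(One model: right=F, red=F, south=T, mild=T, cold=T.)
Total: 1 + 0 = 1.

1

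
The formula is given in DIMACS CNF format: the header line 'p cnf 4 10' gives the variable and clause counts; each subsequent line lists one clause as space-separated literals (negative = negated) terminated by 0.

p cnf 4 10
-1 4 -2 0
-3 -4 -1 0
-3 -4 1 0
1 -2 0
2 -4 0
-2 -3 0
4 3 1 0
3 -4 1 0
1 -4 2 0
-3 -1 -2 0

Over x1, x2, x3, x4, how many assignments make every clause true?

There are 2^4 = 16 truth assignments over (x1, x2, x3, x4).
Check each against the 10 clauses (columns in the order x1, x2, x3, x4):
  F F F F  ✗ fails (x4 ∨ x3 ∨ x1)
  F F F T  ✗ fails (x2 ∨ ¬x4)
  F F T F  ✓ satisfies all
  F F T T  ✗ fails (¬x3 ∨ ¬x4 ∨ x1)
  F T F F  ✗ fails (x1 ∨ ¬x2)
  F T F T  ✗ fails (x1 ∨ ¬x2)
  F T T F  ✗ fails (x1 ∨ ¬x2)
  F T T T  ✗ fails (¬x3 ∨ ¬x4 ∨ x1)
  T F F F  ✓ satisfies all
  T F F T  ✗ fails (x2 ∨ ¬x4)
  T F T F  ✓ satisfies all
  T F T T  ✗ fails (¬x3 ∨ ¬x4 ∨ ¬x1)
  T T F F  ✗ fails (¬x1 ∨ x4 ∨ ¬x2)
  T T F T  ✓ satisfies all
  T T T F  ✗ fails (¬x1 ∨ x4 ∨ ¬x2)
  T T T T  ✗ fails (¬x3 ∨ ¬x4 ∨ ¬x1)
4 of the 16 rows are models.

4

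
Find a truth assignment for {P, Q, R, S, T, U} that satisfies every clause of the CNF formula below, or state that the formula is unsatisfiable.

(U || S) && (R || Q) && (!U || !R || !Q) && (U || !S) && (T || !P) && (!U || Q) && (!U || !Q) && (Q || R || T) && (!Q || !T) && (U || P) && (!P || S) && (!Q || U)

UNSATISFIABLE

Try U = true.
The clause (Q) is unit, so Q = true.
Now (!Q) is unsatisfied and unit — conflict.
So U must be the other value — set U = false.
The clause (S) is unit, so S = true.
Now (!S) is unsatisfied and unit — conflict.
Either choice for U ends in contradiction.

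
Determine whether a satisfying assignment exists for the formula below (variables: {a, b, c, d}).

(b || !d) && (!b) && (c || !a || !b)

Yes, satisfiable

Unit clause (!b) forces b = false.
Unit clause (!d) forces d = false.
Every clause is now satisfied; a, c are unconstrained.
A satisfying assignment: a=true, b=false, c=false, d=false.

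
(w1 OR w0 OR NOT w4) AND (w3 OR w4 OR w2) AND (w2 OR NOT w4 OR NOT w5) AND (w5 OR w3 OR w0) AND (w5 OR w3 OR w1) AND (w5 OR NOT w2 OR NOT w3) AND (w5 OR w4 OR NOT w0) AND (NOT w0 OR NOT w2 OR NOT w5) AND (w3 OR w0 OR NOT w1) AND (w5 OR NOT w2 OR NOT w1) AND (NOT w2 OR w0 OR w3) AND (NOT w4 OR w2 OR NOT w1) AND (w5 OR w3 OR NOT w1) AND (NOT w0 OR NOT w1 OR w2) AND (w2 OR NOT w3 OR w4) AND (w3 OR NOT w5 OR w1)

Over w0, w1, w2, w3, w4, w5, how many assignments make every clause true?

4

There are 2^6 = 64 truth assignments over (w0, w1, w2, w3, w4, w5).
Split on w3. With w3 = true, the clauses containing w3 are satisfied and NOT w3 drops from the rest; 4 of the 2^5 = 32 assignments to the other variables satisfy what remains.
With w3 = false, by the same count on the reduced clause set, 0 assignments work.
(One model: w0=F, w1=F, w2=T, w3=T, w4=F, w5=T.)
Total: 4 + 0 = 4.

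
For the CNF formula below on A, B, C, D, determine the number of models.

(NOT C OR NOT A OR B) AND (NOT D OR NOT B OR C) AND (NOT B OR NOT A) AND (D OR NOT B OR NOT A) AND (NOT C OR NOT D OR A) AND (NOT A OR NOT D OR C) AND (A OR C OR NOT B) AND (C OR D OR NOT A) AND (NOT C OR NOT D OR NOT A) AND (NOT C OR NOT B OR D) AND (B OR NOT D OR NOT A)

There are 2^4 = 16 truth assignments over (A, B, C, D).
Check each against the 11 clauses (columns in the order A, B, C, D):
  F F F F  ✓ satisfies all
  F F F T  ✓ satisfies all
  F F T F  ✓ satisfies all
  F F T T  ✗ fails (NOT C OR NOT D OR A)
  F T F F  ✗ fails (A OR C OR NOT B)
  F T F T  ✗ fails (NOT D OR NOT B OR C)
  F T T F  ✗ fails (NOT C OR NOT B OR D)
  F T T T  ✗ fails (NOT C OR NOT D OR A)
  T F F F  ✗ fails (C OR D OR NOT A)
  T F F T  ✗ fails (NOT A OR NOT D OR C)
  T F T F  ✗ fails (NOT C OR NOT A OR B)
  T F T T  ✗ fails (NOT C OR NOT A OR B)
  T T F F  ✗ fails (NOT B OR NOT A)
  T T F T  ✗ fails (NOT D OR NOT B OR C)
  T T T F  ✗ fails (NOT B OR NOT A)
  T T T T  ✗ fails (NOT B OR NOT A)
3 of the 16 rows are models.

3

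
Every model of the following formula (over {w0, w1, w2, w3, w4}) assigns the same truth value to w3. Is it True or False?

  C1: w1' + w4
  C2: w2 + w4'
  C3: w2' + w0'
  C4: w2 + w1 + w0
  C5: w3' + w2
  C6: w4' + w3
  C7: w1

Suppose w3 = 0.
The clause (w4') is unit, so w4 = 0.
The clause (w1') is unit, so w1 = 0.
But (w1) is also a unit clause — contradiction.
So every satisfying assignment has w3 = True.

True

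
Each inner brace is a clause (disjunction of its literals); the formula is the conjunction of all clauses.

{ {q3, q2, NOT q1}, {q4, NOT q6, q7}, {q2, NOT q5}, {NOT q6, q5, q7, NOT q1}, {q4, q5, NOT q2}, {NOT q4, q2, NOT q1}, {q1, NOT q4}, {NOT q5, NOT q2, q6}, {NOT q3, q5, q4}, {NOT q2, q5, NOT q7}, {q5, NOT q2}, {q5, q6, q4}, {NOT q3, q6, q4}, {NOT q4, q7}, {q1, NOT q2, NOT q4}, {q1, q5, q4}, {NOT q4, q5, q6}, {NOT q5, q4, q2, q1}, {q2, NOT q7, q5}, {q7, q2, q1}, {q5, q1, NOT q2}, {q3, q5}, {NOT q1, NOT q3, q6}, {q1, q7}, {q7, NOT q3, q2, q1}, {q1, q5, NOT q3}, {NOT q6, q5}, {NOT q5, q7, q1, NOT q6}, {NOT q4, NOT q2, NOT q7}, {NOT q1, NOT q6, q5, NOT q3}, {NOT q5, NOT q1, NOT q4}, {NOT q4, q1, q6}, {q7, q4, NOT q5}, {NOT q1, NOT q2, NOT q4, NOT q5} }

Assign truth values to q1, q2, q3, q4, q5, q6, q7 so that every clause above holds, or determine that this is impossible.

Case q2 = true:
(q5) alone gives q5 = true.
(q6) alone gives q6 = true.
Case q4 = false:
(q7) alone gives q7 = true.
No clause remains; q1, q3 are free.

q1=false; q2=true; q3=true; q4=false; q5=true; q6=true; q7=true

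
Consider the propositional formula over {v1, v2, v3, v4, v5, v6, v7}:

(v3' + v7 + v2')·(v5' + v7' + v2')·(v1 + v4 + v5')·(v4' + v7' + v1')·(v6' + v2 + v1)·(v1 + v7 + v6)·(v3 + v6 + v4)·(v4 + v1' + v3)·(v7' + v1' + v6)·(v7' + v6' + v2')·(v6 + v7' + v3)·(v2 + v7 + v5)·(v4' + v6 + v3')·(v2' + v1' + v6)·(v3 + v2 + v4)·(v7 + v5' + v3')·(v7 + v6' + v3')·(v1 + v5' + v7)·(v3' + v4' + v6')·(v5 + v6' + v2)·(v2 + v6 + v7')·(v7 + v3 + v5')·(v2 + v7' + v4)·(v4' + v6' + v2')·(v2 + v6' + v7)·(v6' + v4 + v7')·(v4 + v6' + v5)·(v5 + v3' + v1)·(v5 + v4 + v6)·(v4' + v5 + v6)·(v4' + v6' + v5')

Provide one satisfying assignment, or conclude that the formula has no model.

Suppose v3 = 0.
Suppose v6 = 1.
Suppose v2 = 1.
(v7') alone gives v7 = 0.
(v5') alone gives v5 = 0.
(v4') alone gives v4 = 0.
That conflicts with the unit clause (v4).
Backtrack on v2: now try v2 = 0.
(v1) alone gives v1 = 1.
(v4) alone gives v4 = 1.
(v7') alone gives v7 = 0.
That conflicts with the unit clause (v7).
Either choice for v2 ends in contradiction.
Backtrack on v6: now try v6 = 0.
(v4) alone gives v4 = 1.
(v7') alone gives v7 = 0.
(v1) alone gives v1 = 1.
(v2') alone gives v2 = 0.
(v5) alone gives v5 = 1.
That conflicts with the unit clause (v5').
Either choice for v6 ends in contradiction.
Backtrack on v3: now try v3 = 1.
Suppose v7 = 1.
Suppose v5 = 0.
(v1) alone gives v1 = 1.
(v4') alone gives v4 = 0.
(v6) alone gives v6 = 1.
That conflicts with the unit clause (v6').
Backtrack on v5: now try v5 = 1.
(v2') alone gives v2 = 0.
(v6) alone gives v6 = 1.
(v1) alone gives v1 = 1.
(v4') alone gives v4 = 0.
That conflicts with the unit clause (v4).
Either choice for v5 ends in contradiction.
Backtrack on v7: now try v7 = 0.
(v2') alone gives v2 = 0.
(v5) alone gives v5 = 1.
That conflicts with the unit clause (v5').
Either choice for v7 ends in contradiction.
Either choice for v3 ends in contradiction.

UNSATISFIABLE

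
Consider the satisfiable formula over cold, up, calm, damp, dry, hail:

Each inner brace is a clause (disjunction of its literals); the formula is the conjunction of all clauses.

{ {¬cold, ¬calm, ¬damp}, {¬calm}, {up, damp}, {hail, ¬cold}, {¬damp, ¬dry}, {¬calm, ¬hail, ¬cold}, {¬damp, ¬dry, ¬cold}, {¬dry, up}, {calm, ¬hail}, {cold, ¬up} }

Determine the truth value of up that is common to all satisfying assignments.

False

Suppose up = True.
The clause (¬calm) is unit, so calm = False.
The clause (¬hail) is unit, so hail = False.
The clause (¬cold) is unit, so cold = False.
That conflicts with the unit clause (cold).
So every satisfying assignment has up = False.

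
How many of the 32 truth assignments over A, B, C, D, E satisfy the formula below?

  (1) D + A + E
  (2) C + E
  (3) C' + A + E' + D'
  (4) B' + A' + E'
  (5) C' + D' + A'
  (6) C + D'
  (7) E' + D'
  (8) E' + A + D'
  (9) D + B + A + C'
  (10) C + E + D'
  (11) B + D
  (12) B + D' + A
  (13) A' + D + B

There are 2^5 = 32 truth assignments over (A, B, C, D, E).
Split on B. With B = 1, the clauses containing B are satisfied and B' drops from the rest; 4 of the 2^4 = 16 assignments to the other variables satisfy what remains.
With B = 0, by the same count on the reduced clause set, 0 assignments work.
(One model: A=F, B=T, C=F, D=F, E=T.)
Total: 4 + 0 = 4.

4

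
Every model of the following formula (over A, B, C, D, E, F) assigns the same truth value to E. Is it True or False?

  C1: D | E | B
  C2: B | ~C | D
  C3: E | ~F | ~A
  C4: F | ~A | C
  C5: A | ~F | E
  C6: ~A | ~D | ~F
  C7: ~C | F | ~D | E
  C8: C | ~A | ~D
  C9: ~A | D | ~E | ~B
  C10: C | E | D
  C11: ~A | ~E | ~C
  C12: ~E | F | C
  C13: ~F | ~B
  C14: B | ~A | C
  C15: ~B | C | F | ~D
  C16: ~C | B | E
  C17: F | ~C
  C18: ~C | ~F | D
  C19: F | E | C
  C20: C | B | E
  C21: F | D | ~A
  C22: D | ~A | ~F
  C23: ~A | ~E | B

Suppose E = 0.
Branch on D: set D = 1.
Branch on F: set F = 0.
Unit clause (~C) forces C = 0.
That conflicts with the unit clause (C).
Backtrack on F: now try F = 1.
Unit clause (~A) forces A = 0.
That conflicts with the unit clause (A).
Both values of F lead to a conflict.
Backtrack on D: now try D = 0.
Unit clause (B) forces B = 1.
Unit clause (C) forces C = 1.
Unit clause (~F) forces F = 0.
That conflicts with the unit clause (F).
Both values of D lead to a conflict.
So every satisfying assignment has E = True.

True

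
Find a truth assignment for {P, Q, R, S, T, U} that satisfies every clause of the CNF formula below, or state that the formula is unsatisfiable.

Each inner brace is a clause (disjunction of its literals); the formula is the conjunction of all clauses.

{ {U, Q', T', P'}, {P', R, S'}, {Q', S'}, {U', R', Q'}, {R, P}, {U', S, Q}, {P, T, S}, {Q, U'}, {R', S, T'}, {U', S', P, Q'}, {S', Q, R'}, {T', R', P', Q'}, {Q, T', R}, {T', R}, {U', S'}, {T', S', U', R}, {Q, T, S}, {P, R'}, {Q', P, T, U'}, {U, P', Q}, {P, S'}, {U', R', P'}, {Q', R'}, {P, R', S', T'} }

Case Q = 1:
(S') alone gives S = 0.
(R') alone gives R = 0.
(P) alone gives P = 1.
(T') alone gives T = 0.
No clause remains; U is free.

P ↦ 1, Q ↦ 1, R ↦ 0, S ↦ 0, T ↦ 0, U ↦ 1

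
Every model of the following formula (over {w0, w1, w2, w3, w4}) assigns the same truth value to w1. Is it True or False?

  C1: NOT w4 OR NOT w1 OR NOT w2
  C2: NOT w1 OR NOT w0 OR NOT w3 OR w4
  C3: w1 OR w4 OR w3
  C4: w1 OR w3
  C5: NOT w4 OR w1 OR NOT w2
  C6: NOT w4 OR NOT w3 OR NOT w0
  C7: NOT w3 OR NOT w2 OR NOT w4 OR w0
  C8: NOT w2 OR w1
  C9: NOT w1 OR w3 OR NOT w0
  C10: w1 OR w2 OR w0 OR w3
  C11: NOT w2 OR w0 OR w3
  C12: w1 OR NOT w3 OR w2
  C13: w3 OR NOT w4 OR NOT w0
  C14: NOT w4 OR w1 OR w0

Suppose w1 = false.
(w3) alone gives w3 = true.
(NOT w2) alone gives w2 = false.
Now (w2) is unsatisfied and unit — conflict.
So every satisfying assignment has w1 = True.

True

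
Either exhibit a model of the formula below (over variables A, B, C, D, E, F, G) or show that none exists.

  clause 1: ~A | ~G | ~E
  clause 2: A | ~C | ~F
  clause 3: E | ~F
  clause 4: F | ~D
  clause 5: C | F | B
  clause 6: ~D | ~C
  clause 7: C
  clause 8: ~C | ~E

(C) alone gives C = 1.
(~D) alone gives D = 0.
(~E) alone gives E = 0.
(~F) alone gives F = 0.
All clauses hold; A, B, G can take either value.

A: 1, B: 1, C: 1, D: 0, E: 0, F: 0, G: 1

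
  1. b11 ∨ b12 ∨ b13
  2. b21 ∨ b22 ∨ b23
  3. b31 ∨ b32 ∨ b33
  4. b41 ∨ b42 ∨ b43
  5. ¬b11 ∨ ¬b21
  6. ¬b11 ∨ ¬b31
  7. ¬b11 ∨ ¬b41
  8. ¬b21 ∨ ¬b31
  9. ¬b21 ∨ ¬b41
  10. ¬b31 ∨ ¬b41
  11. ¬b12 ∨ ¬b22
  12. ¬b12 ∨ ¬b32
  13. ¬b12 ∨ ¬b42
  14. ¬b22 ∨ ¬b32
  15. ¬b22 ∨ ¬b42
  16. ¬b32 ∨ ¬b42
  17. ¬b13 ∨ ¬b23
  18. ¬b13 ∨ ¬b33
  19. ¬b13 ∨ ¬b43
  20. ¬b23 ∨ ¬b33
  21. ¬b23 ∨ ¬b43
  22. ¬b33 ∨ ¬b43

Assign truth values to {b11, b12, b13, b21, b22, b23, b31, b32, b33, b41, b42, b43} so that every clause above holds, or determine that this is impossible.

Branch on b11: set b11 = False.
Branch on b12: set b12 = True.
The clause (¬b22) is unit, so b22 = False.
The clause (¬b32) is unit, so b32 = False.
The clause (¬b42) is unit, so b42 = False.
Branch on b21: set b21 = True.
The clause (¬b31) is unit, so b31 = False.
The clause (b33) is unit, so b33 = True.
The clause (¬b41) is unit, so b41 = False.
The clause (b43) is unit, so b43 = True.
But (¬b43) is also a unit clause — contradiction.
That branch fails; take b21 = False instead.
The clause (b23) is unit, so b23 = True.
The clause (¬b13) is unit, so b13 = False.
The clause (¬b33) is unit, so b33 = False.
The clause (b31) is unit, so b31 = True.
The clause (¬b41) is unit, so b41 = False.
The clause (b43) is unit, so b43 = True.
But (¬b43) is also a unit clause — contradiction.
Neither b21 = True nor b21 = False works.
That branch fails; take b12 = False instead.
The clause (b13) is unit, so b13 = True.
The clause (¬b23) is unit, so b23 = False.
The clause (¬b33) is unit, so b33 = False.
The clause (¬b43) is unit, so b43 = False.
Branch on b21: set b21 = True.
The clause (¬b31) is unit, so b31 = False.
The clause (b32) is unit, so b32 = True.
The clause (¬b41) is unit, so b41 = False.
The clause (b42) is unit, so b42 = True.
But (¬b42) is also a unit clause — contradiction.
That branch fails; take b21 = False instead.
The clause (b22) is unit, so b22 = True.
The clause (¬b32) is unit, so b32 = False.
The clause (b31) is unit, so b31 = True.
The clause (¬b41) is unit, so b41 = False.
The clause (b42) is unit, so b42 = True.
But (¬b42) is also a unit clause — contradiction.
Neither b21 = True nor b21 = False works.
Neither b12 = True nor b12 = False works.
That branch fails; take b11 = True instead.
The clause (¬b21) is unit, so b21 = False.
The clause (¬b31) is unit, so b31 = False.
The clause (¬b41) is unit, so b41 = False.
Branch on b22: set b22 = True.
The clause (¬b12) is unit, so b12 = False.
The clause (¬b32) is unit, so b32 = False.
The clause (b33) is unit, so b33 = True.
The clause (¬b42) is unit, so b42 = False.
The clause (b43) is unit, so b43 = True.
But (¬b43) is also a unit clause — contradiction.
That branch fails; take b22 = False instead.
The clause (b23) is unit, so b23 = True.
The clause (¬b13) is unit, so b13 = False.
The clause (¬b33) is unit, so b33 = False.
The clause (b32) is unit, so b32 = True.
The clause (¬b12) is unit, so b12 = False.
The clause (¬b42) is unit, so b42 = False.
The clause (b43) is unit, so b43 = True.
But (¬b43) is also a unit clause — contradiction.
Neither b22 = True nor b22 = False works.
Neither b11 = True nor b11 = False works.

UNSATISFIABLE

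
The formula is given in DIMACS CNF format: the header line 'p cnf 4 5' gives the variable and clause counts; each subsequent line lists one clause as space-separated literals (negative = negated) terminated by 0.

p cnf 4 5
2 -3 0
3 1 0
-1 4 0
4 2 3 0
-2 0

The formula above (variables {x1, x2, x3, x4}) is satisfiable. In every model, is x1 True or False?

True

Suppose x1 = False.
(x3) alone gives x3 = True.
(x2) alone gives x2 = True.
That conflicts with the unit clause (¬x2).
So every satisfying assignment has x1 = True.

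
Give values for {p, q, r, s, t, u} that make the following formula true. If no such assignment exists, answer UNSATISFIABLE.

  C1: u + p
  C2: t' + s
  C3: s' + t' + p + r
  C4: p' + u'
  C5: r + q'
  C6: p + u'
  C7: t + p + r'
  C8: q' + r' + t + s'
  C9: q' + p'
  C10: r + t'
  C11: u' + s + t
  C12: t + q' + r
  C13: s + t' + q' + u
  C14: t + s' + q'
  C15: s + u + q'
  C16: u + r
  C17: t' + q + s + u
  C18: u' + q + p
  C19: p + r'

Branch on u: set u = 0.
(p) alone gives p = 1.
(q') alone gives q = 0.
(r) alone gives r = 1.
Branch on t: set t = 0.
Every clause is now satisfied; s is unconstrained.

p ↦ 1,  q ↦ 0,  r ↦ 1,  s ↦ 0,  t ↦ 0,  u ↦ 0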